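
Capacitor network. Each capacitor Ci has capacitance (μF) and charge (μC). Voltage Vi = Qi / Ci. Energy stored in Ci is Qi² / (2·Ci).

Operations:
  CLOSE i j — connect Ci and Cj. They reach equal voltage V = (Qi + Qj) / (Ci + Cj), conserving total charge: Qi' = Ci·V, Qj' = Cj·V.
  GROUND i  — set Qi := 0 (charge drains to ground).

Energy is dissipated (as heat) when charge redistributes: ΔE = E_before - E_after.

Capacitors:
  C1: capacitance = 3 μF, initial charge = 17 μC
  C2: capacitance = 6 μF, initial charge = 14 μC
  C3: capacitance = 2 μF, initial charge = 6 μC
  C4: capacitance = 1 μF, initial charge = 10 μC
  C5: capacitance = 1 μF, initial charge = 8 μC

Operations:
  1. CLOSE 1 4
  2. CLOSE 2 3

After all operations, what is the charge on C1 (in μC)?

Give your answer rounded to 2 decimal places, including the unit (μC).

Initial: C1(3μF, Q=17μC, V=5.67V), C2(6μF, Q=14μC, V=2.33V), C3(2μF, Q=6μC, V=3.00V), C4(1μF, Q=10μC, V=10.00V), C5(1μF, Q=8μC, V=8.00V)
Op 1: CLOSE 1-4: Q_total=27.00, C_total=4.00, V=6.75; Q1=20.25, Q4=6.75; dissipated=7.042
Op 2: CLOSE 2-3: Q_total=20.00, C_total=8.00, V=2.50; Q2=15.00, Q3=5.00; dissipated=0.333
Final charges: Q1=20.25, Q2=15.00, Q3=5.00, Q4=6.75, Q5=8.00

Answer: 20.25 μC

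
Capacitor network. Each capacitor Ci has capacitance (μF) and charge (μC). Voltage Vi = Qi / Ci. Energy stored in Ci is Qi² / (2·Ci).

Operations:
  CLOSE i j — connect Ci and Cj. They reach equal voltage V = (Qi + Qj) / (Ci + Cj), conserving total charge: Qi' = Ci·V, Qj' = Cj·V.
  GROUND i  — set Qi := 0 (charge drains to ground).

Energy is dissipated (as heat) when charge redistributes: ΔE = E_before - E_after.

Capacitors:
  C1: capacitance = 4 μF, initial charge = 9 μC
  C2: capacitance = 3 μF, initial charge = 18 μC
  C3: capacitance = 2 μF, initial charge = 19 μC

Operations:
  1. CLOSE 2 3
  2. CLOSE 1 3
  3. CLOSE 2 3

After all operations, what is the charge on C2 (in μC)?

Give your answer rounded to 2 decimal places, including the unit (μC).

Answer: 18.08 μC

Derivation:
Initial: C1(4μF, Q=9μC, V=2.25V), C2(3μF, Q=18μC, V=6.00V), C3(2μF, Q=19μC, V=9.50V)
Op 1: CLOSE 2-3: Q_total=37.00, C_total=5.00, V=7.40; Q2=22.20, Q3=14.80; dissipated=7.350
Op 2: CLOSE 1-3: Q_total=23.80, C_total=6.00, V=3.97; Q1=15.87, Q3=7.93; dissipated=17.682
Op 3: CLOSE 2-3: Q_total=30.13, C_total=5.00, V=6.03; Q2=18.08, Q3=12.05; dissipated=7.073
Final charges: Q1=15.87, Q2=18.08, Q3=12.05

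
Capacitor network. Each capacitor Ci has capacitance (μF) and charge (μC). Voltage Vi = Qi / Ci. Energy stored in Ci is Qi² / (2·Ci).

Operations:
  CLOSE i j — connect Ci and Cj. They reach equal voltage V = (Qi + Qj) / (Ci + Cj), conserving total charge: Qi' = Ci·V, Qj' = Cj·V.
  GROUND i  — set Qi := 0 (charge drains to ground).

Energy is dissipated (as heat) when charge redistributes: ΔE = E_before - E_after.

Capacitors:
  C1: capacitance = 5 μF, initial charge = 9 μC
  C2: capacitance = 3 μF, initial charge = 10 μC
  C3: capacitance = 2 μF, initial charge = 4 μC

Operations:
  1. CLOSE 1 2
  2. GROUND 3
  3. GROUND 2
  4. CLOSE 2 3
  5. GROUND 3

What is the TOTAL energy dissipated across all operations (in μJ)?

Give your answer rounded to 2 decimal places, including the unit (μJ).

Initial: C1(5μF, Q=9μC, V=1.80V), C2(3μF, Q=10μC, V=3.33V), C3(2μF, Q=4μC, V=2.00V)
Op 1: CLOSE 1-2: Q_total=19.00, C_total=8.00, V=2.38; Q1=11.88, Q2=7.12; dissipated=2.204
Op 2: GROUND 3: Q3=0; energy lost=4.000
Op 3: GROUND 2: Q2=0; energy lost=8.461
Op 4: CLOSE 2-3: Q_total=0.00, C_total=5.00, V=0.00; Q2=0.00, Q3=0.00; dissipated=0.000
Op 5: GROUND 3: Q3=0; energy lost=0.000
Total dissipated: 14.665 μJ

Answer: 14.67 μJ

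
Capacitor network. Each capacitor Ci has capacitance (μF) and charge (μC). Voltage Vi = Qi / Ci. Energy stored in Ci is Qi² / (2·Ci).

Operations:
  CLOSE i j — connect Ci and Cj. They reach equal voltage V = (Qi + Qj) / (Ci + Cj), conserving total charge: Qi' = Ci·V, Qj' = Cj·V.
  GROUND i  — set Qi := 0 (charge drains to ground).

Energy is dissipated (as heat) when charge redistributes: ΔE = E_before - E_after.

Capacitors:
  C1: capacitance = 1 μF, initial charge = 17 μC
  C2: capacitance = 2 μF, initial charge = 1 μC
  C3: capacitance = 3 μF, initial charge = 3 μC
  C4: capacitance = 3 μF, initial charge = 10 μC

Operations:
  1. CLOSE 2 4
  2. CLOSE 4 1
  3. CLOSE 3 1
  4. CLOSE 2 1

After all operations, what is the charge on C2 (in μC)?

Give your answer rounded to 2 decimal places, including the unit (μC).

Initial: C1(1μF, Q=17μC, V=17.00V), C2(2μF, Q=1μC, V=0.50V), C3(3μF, Q=3μC, V=1.00V), C4(3μF, Q=10μC, V=3.33V)
Op 1: CLOSE 2-4: Q_total=11.00, C_total=5.00, V=2.20; Q2=4.40, Q4=6.60; dissipated=4.817
Op 2: CLOSE 4-1: Q_total=23.60, C_total=4.00, V=5.90; Q4=17.70, Q1=5.90; dissipated=82.140
Op 3: CLOSE 3-1: Q_total=8.90, C_total=4.00, V=2.23; Q3=6.67, Q1=2.23; dissipated=9.004
Op 4: CLOSE 2-1: Q_total=6.62, C_total=3.00, V=2.21; Q2=4.42, Q1=2.21; dissipated=0.000
Final charges: Q1=2.21, Q2=4.42, Q3=6.67, Q4=17.70

Answer: 4.42 μC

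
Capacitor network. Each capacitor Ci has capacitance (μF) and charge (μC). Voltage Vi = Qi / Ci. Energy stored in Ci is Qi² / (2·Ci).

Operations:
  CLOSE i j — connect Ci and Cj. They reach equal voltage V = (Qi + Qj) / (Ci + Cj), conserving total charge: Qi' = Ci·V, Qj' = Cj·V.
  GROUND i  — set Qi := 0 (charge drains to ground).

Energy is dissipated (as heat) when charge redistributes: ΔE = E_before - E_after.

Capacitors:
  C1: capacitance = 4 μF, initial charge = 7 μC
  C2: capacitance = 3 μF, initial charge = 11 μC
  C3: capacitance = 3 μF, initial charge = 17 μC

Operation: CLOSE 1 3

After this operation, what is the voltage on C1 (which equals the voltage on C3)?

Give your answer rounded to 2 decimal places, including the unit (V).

Initial: C1(4μF, Q=7μC, V=1.75V), C2(3μF, Q=11μC, V=3.67V), C3(3μF, Q=17μC, V=5.67V)
Op 1: CLOSE 1-3: Q_total=24.00, C_total=7.00, V=3.43; Q1=13.71, Q3=10.29; dissipated=13.149

Answer: 3.43 V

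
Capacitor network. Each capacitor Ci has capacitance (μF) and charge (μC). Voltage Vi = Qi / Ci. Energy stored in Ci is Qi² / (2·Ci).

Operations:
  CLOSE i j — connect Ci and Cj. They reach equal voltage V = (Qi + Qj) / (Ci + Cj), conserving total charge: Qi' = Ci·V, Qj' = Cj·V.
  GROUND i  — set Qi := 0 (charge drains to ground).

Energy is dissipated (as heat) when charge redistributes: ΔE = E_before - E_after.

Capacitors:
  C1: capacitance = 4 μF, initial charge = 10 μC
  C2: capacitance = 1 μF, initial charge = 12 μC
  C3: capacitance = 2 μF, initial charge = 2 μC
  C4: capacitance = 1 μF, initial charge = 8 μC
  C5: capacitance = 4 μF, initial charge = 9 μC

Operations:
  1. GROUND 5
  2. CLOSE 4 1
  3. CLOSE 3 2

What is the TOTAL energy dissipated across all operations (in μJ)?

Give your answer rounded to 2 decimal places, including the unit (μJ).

Initial: C1(4μF, Q=10μC, V=2.50V), C2(1μF, Q=12μC, V=12.00V), C3(2μF, Q=2μC, V=1.00V), C4(1μF, Q=8μC, V=8.00V), C5(4μF, Q=9μC, V=2.25V)
Op 1: GROUND 5: Q5=0; energy lost=10.125
Op 2: CLOSE 4-1: Q_total=18.00, C_total=5.00, V=3.60; Q4=3.60, Q1=14.40; dissipated=12.100
Op 3: CLOSE 3-2: Q_total=14.00, C_total=3.00, V=4.67; Q3=9.33, Q2=4.67; dissipated=40.333
Total dissipated: 62.558 μJ

Answer: 62.56 μJ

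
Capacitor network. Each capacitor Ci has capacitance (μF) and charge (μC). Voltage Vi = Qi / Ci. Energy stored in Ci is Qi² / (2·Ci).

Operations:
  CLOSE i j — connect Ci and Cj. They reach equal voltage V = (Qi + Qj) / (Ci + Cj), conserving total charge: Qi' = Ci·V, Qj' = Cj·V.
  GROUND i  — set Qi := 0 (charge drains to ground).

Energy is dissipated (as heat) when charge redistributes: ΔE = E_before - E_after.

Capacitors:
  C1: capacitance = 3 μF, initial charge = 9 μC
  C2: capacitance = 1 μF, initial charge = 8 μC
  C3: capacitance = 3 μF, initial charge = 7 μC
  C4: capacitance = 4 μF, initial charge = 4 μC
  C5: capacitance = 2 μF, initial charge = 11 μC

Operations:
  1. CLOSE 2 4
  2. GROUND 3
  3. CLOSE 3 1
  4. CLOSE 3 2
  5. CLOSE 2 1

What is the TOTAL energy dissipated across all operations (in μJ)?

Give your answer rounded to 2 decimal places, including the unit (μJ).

Answer: 34.84 μJ

Derivation:
Initial: C1(3μF, Q=9μC, V=3.00V), C2(1μF, Q=8μC, V=8.00V), C3(3μF, Q=7μC, V=2.33V), C4(4μF, Q=4μC, V=1.00V), C5(2μF, Q=11μC, V=5.50V)
Op 1: CLOSE 2-4: Q_total=12.00, C_total=5.00, V=2.40; Q2=2.40, Q4=9.60; dissipated=19.600
Op 2: GROUND 3: Q3=0; energy lost=8.167
Op 3: CLOSE 3-1: Q_total=9.00, C_total=6.00, V=1.50; Q3=4.50, Q1=4.50; dissipated=6.750
Op 4: CLOSE 3-2: Q_total=6.90, C_total=4.00, V=1.73; Q3=5.17, Q2=1.73; dissipated=0.304
Op 5: CLOSE 2-1: Q_total=6.22, C_total=4.00, V=1.56; Q2=1.56, Q1=4.67; dissipated=0.019
Total dissipated: 34.839 μJ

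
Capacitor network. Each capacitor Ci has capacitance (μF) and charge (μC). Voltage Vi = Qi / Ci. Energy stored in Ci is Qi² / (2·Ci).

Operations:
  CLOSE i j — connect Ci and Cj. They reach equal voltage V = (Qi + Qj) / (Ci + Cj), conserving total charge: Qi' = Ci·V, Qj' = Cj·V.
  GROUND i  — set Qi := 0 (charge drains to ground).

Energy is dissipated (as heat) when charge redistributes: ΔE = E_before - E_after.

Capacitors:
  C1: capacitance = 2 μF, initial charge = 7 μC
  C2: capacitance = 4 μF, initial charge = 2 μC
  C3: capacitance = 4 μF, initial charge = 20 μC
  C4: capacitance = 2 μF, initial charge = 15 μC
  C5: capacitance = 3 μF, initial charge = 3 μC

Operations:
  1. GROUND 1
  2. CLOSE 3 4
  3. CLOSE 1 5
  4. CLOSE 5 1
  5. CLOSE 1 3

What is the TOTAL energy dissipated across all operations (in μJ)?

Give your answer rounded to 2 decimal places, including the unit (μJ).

Answer: 35.28 μJ

Derivation:
Initial: C1(2μF, Q=7μC, V=3.50V), C2(4μF, Q=2μC, V=0.50V), C3(4μF, Q=20μC, V=5.00V), C4(2μF, Q=15μC, V=7.50V), C5(3μF, Q=3μC, V=1.00V)
Op 1: GROUND 1: Q1=0; energy lost=12.250
Op 2: CLOSE 3-4: Q_total=35.00, C_total=6.00, V=5.83; Q3=23.33, Q4=11.67; dissipated=4.167
Op 3: CLOSE 1-5: Q_total=3.00, C_total=5.00, V=0.60; Q1=1.20, Q5=1.80; dissipated=0.600
Op 4: CLOSE 5-1: Q_total=3.00, C_total=5.00, V=0.60; Q5=1.80, Q1=1.20; dissipated=0.000
Op 5: CLOSE 1-3: Q_total=24.53, C_total=6.00, V=4.09; Q1=8.18, Q3=16.36; dissipated=18.259
Total dissipated: 35.275 μJ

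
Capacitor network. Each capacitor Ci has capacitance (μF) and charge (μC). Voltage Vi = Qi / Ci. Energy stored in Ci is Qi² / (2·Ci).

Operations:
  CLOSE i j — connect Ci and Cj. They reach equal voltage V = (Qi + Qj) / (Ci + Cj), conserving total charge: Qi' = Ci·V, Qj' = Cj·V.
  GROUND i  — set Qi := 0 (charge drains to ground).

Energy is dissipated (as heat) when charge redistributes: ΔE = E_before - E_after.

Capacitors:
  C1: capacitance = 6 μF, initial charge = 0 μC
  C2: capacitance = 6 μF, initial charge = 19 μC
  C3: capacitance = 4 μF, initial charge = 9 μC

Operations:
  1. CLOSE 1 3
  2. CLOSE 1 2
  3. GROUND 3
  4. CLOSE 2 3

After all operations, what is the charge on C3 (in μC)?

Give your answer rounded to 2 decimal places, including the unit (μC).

Answer: 4.88 μC

Derivation:
Initial: C1(6μF, Q=0μC, V=0.00V), C2(6μF, Q=19μC, V=3.17V), C3(4μF, Q=9μC, V=2.25V)
Op 1: CLOSE 1-3: Q_total=9.00, C_total=10.00, V=0.90; Q1=5.40, Q3=3.60; dissipated=6.075
Op 2: CLOSE 1-2: Q_total=24.40, C_total=12.00, V=2.03; Q1=12.20, Q2=12.20; dissipated=7.707
Op 3: GROUND 3: Q3=0; energy lost=1.620
Op 4: CLOSE 2-3: Q_total=12.20, C_total=10.00, V=1.22; Q2=7.32, Q3=4.88; dissipated=4.961
Final charges: Q1=12.20, Q2=7.32, Q3=4.88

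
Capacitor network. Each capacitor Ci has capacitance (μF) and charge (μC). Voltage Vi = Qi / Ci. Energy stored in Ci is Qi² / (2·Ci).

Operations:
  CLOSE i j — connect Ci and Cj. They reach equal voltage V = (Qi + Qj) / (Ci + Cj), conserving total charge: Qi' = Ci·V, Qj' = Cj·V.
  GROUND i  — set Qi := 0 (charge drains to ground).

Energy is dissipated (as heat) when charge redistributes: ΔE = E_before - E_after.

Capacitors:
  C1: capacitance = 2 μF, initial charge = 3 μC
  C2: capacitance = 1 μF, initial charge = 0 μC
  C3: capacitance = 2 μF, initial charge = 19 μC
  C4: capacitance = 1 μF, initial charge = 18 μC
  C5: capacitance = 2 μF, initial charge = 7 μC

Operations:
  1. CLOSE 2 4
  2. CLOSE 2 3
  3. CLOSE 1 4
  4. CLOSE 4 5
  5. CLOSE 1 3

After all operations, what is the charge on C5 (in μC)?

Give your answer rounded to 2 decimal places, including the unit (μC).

Answer: 7.33 μC

Derivation:
Initial: C1(2μF, Q=3μC, V=1.50V), C2(1μF, Q=0μC, V=0.00V), C3(2μF, Q=19μC, V=9.50V), C4(1μF, Q=18μC, V=18.00V), C5(2μF, Q=7μC, V=3.50V)
Op 1: CLOSE 2-4: Q_total=18.00, C_total=2.00, V=9.00; Q2=9.00, Q4=9.00; dissipated=81.000
Op 2: CLOSE 2-3: Q_total=28.00, C_total=3.00, V=9.33; Q2=9.33, Q3=18.67; dissipated=0.083
Op 3: CLOSE 1-4: Q_total=12.00, C_total=3.00, V=4.00; Q1=8.00, Q4=4.00; dissipated=18.750
Op 4: CLOSE 4-5: Q_total=11.00, C_total=3.00, V=3.67; Q4=3.67, Q5=7.33; dissipated=0.083
Op 5: CLOSE 1-3: Q_total=26.67, C_total=4.00, V=6.67; Q1=13.33, Q3=13.33; dissipated=14.222
Final charges: Q1=13.33, Q2=9.33, Q3=13.33, Q4=3.67, Q5=7.33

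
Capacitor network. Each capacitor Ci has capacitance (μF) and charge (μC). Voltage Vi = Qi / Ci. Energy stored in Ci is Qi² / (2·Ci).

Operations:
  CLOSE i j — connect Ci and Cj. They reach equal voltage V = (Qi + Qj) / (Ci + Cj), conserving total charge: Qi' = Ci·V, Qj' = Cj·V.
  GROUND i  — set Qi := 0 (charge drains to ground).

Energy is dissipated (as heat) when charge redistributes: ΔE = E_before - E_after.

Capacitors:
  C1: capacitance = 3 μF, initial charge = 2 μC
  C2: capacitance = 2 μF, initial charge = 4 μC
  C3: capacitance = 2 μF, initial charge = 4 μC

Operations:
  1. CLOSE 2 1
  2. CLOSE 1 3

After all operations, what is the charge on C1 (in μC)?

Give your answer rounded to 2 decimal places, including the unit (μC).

Answer: 4.56 μC

Derivation:
Initial: C1(3μF, Q=2μC, V=0.67V), C2(2μF, Q=4μC, V=2.00V), C3(2μF, Q=4μC, V=2.00V)
Op 1: CLOSE 2-1: Q_total=6.00, C_total=5.00, V=1.20; Q2=2.40, Q1=3.60; dissipated=1.067
Op 2: CLOSE 1-3: Q_total=7.60, C_total=5.00, V=1.52; Q1=4.56, Q3=3.04; dissipated=0.384
Final charges: Q1=4.56, Q2=2.40, Q3=3.04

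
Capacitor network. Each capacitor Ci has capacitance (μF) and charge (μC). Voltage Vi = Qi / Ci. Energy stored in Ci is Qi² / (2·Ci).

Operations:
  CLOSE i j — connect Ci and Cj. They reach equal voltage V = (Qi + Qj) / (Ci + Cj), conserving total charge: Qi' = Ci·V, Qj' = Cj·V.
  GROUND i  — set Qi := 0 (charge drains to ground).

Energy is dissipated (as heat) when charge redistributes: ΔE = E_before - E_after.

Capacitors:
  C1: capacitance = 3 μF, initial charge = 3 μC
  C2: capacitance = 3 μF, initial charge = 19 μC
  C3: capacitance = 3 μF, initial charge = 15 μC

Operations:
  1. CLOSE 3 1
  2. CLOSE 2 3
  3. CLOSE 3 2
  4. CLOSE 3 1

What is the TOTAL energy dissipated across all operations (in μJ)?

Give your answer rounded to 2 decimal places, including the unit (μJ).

Answer: 22.42 μJ

Derivation:
Initial: C1(3μF, Q=3μC, V=1.00V), C2(3μF, Q=19μC, V=6.33V), C3(3μF, Q=15μC, V=5.00V)
Op 1: CLOSE 3-1: Q_total=18.00, C_total=6.00, V=3.00; Q3=9.00, Q1=9.00; dissipated=12.000
Op 2: CLOSE 2-3: Q_total=28.00, C_total=6.00, V=4.67; Q2=14.00, Q3=14.00; dissipated=8.333
Op 3: CLOSE 3-2: Q_total=28.00, C_total=6.00, V=4.67; Q3=14.00, Q2=14.00; dissipated=0.000
Op 4: CLOSE 3-1: Q_total=23.00, C_total=6.00, V=3.83; Q3=11.50, Q1=11.50; dissipated=2.083
Total dissipated: 22.417 μJ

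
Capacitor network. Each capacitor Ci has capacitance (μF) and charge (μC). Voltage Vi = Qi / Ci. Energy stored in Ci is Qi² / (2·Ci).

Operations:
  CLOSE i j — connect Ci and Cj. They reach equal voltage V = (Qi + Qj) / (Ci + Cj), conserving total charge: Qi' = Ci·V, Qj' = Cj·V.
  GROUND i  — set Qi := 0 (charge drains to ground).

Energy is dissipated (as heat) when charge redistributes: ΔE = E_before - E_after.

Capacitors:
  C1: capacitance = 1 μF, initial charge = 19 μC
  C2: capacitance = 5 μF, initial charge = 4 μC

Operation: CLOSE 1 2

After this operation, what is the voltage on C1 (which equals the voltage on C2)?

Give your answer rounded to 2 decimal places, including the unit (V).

Initial: C1(1μF, Q=19μC, V=19.00V), C2(5μF, Q=4μC, V=0.80V)
Op 1: CLOSE 1-2: Q_total=23.00, C_total=6.00, V=3.83; Q1=3.83, Q2=19.17; dissipated=138.017

Answer: 3.83 V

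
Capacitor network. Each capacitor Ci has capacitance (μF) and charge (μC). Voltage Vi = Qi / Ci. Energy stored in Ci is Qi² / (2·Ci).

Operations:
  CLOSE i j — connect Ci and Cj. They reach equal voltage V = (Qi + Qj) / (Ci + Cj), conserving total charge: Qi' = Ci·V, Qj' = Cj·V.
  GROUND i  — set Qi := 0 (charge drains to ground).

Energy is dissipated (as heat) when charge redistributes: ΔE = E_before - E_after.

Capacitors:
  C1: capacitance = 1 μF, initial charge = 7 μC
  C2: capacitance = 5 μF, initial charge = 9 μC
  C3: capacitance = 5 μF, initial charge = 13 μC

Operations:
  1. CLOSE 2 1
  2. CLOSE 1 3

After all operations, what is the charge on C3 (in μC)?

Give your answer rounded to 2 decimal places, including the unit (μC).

Answer: 13.06 μC

Derivation:
Initial: C1(1μF, Q=7μC, V=7.00V), C2(5μF, Q=9μC, V=1.80V), C3(5μF, Q=13μC, V=2.60V)
Op 1: CLOSE 2-1: Q_total=16.00, C_total=6.00, V=2.67; Q2=13.33, Q1=2.67; dissipated=11.267
Op 2: CLOSE 1-3: Q_total=15.67, C_total=6.00, V=2.61; Q1=2.61, Q3=13.06; dissipated=0.002
Final charges: Q1=2.61, Q2=13.33, Q3=13.06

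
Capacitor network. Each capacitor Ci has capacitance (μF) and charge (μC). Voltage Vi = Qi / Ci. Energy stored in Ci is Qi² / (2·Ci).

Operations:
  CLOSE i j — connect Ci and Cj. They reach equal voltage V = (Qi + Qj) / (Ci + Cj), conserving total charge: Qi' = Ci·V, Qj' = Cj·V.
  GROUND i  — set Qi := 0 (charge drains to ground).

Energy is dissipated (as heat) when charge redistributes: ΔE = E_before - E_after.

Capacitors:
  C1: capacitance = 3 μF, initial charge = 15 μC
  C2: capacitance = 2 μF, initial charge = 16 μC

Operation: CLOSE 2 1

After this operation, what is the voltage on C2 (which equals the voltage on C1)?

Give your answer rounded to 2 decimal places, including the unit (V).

Initial: C1(3μF, Q=15μC, V=5.00V), C2(2μF, Q=16μC, V=8.00V)
Op 1: CLOSE 2-1: Q_total=31.00, C_total=5.00, V=6.20; Q2=12.40, Q1=18.60; dissipated=5.400

Answer: 6.20 V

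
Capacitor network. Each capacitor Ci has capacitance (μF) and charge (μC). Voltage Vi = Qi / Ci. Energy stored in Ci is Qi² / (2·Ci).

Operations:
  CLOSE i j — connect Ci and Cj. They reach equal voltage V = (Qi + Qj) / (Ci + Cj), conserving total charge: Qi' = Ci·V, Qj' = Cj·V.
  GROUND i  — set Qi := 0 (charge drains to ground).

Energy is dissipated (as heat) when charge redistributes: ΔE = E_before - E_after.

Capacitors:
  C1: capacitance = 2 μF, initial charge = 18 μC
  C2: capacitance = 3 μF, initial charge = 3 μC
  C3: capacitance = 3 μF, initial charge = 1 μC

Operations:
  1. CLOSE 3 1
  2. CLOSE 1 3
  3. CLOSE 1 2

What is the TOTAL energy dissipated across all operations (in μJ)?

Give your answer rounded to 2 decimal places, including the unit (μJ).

Answer: 49.77 μJ

Derivation:
Initial: C1(2μF, Q=18μC, V=9.00V), C2(3μF, Q=3μC, V=1.00V), C3(3μF, Q=1μC, V=0.33V)
Op 1: CLOSE 3-1: Q_total=19.00, C_total=5.00, V=3.80; Q3=11.40, Q1=7.60; dissipated=45.067
Op 2: CLOSE 1-3: Q_total=19.00, C_total=5.00, V=3.80; Q1=7.60, Q3=11.40; dissipated=0.000
Op 3: CLOSE 1-2: Q_total=10.60, C_total=5.00, V=2.12; Q1=4.24, Q2=6.36; dissipated=4.704
Total dissipated: 49.771 μJ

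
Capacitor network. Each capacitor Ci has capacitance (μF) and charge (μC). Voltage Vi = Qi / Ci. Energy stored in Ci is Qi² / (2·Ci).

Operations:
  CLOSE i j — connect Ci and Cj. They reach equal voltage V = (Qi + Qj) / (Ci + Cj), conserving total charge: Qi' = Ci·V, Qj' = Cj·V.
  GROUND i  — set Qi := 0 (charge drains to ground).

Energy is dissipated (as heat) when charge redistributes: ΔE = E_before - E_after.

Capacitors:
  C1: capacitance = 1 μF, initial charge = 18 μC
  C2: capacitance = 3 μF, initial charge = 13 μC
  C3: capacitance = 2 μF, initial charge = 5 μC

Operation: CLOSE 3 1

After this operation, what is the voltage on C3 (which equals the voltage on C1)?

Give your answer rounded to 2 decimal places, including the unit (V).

Initial: C1(1μF, Q=18μC, V=18.00V), C2(3μF, Q=13μC, V=4.33V), C3(2μF, Q=5μC, V=2.50V)
Op 1: CLOSE 3-1: Q_total=23.00, C_total=3.00, V=7.67; Q3=15.33, Q1=7.67; dissipated=80.083

Answer: 7.67 V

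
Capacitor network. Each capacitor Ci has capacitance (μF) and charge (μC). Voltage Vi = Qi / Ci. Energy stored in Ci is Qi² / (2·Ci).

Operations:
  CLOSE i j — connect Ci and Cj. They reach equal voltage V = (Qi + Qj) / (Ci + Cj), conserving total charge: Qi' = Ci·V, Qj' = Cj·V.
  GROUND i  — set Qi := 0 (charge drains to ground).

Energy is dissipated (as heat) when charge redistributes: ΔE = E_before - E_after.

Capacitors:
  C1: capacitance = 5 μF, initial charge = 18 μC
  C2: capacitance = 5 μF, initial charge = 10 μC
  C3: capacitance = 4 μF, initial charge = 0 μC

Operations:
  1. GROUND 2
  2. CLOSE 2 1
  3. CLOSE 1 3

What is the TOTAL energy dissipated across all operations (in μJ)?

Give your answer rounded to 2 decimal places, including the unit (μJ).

Answer: 29.80 μJ

Derivation:
Initial: C1(5μF, Q=18μC, V=3.60V), C2(5μF, Q=10μC, V=2.00V), C3(4μF, Q=0μC, V=0.00V)
Op 1: GROUND 2: Q2=0; energy lost=10.000
Op 2: CLOSE 2-1: Q_total=18.00, C_total=10.00, V=1.80; Q2=9.00, Q1=9.00; dissipated=16.200
Op 3: CLOSE 1-3: Q_total=9.00, C_total=9.00, V=1.00; Q1=5.00, Q3=4.00; dissipated=3.600
Total dissipated: 29.800 μJ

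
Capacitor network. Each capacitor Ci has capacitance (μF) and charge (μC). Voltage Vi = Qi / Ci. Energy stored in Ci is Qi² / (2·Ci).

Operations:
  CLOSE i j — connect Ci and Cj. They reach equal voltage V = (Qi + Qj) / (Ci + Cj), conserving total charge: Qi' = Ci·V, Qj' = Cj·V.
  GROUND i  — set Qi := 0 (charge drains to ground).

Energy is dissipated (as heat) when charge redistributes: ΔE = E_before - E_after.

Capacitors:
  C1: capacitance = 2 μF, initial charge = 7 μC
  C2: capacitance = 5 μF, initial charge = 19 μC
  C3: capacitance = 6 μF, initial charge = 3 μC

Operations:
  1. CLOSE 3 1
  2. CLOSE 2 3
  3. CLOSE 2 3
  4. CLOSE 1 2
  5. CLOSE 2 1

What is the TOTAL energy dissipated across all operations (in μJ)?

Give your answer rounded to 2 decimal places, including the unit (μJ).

Initial: C1(2μF, Q=7μC, V=3.50V), C2(5μF, Q=19μC, V=3.80V), C3(6μF, Q=3μC, V=0.50V)
Op 1: CLOSE 3-1: Q_total=10.00, C_total=8.00, V=1.25; Q3=7.50, Q1=2.50; dissipated=6.750
Op 2: CLOSE 2-3: Q_total=26.50, C_total=11.00, V=2.41; Q2=12.05, Q3=14.45; dissipated=8.867
Op 3: CLOSE 2-3: Q_total=26.50, C_total=11.00, V=2.41; Q2=12.05, Q3=14.45; dissipated=0.000
Op 4: CLOSE 1-2: Q_total=14.55, C_total=7.00, V=2.08; Q1=4.16, Q2=10.39; dissipated=0.960
Op 5: CLOSE 2-1: Q_total=14.55, C_total=7.00, V=2.08; Q2=10.39, Q1=4.16; dissipated=0.000
Total dissipated: 16.577 μJ

Answer: 16.58 μJ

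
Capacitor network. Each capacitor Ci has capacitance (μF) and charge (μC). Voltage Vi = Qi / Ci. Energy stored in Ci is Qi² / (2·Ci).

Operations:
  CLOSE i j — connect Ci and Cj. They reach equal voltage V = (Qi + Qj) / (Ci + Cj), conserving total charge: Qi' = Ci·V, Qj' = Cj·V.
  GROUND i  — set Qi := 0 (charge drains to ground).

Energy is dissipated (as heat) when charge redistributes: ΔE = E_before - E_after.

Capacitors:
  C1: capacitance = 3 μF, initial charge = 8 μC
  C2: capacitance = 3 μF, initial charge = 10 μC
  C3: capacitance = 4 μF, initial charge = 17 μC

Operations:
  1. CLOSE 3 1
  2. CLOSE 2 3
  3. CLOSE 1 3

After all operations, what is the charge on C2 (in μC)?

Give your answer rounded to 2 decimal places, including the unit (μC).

Answer: 10.41 μC

Derivation:
Initial: C1(3μF, Q=8μC, V=2.67V), C2(3μF, Q=10μC, V=3.33V), C3(4μF, Q=17μC, V=4.25V)
Op 1: CLOSE 3-1: Q_total=25.00, C_total=7.00, V=3.57; Q3=14.29, Q1=10.71; dissipated=2.149
Op 2: CLOSE 2-3: Q_total=24.29, C_total=7.00, V=3.47; Q2=10.41, Q3=13.88; dissipated=0.049
Op 3: CLOSE 1-3: Q_total=24.59, C_total=7.00, V=3.51; Q1=10.54, Q3=14.05; dissipated=0.009
Final charges: Q1=10.54, Q2=10.41, Q3=14.05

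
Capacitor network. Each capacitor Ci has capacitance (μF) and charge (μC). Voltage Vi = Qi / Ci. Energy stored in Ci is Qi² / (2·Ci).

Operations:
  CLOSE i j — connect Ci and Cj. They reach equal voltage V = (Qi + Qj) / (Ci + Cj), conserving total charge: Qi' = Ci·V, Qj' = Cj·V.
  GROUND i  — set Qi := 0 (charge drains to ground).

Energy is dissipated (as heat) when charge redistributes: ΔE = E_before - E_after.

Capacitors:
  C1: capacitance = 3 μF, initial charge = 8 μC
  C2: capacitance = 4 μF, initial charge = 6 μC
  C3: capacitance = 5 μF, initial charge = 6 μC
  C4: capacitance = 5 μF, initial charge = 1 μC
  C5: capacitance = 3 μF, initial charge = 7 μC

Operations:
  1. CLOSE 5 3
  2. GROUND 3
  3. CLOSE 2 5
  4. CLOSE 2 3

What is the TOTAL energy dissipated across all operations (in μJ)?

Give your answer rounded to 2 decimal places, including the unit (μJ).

Answer: 10.50 μJ

Derivation:
Initial: C1(3μF, Q=8μC, V=2.67V), C2(4μF, Q=6μC, V=1.50V), C3(5μF, Q=6μC, V=1.20V), C4(5μF, Q=1μC, V=0.20V), C5(3μF, Q=7μC, V=2.33V)
Op 1: CLOSE 5-3: Q_total=13.00, C_total=8.00, V=1.62; Q5=4.88, Q3=8.12; dissipated=1.204
Op 2: GROUND 3: Q3=0; energy lost=6.602
Op 3: CLOSE 2-5: Q_total=10.88, C_total=7.00, V=1.55; Q2=6.21, Q5=4.66; dissipated=0.013
Op 4: CLOSE 2-3: Q_total=6.21, C_total=9.00, V=0.69; Q2=2.76, Q3=3.45; dissipated=2.682
Total dissipated: 10.501 μJ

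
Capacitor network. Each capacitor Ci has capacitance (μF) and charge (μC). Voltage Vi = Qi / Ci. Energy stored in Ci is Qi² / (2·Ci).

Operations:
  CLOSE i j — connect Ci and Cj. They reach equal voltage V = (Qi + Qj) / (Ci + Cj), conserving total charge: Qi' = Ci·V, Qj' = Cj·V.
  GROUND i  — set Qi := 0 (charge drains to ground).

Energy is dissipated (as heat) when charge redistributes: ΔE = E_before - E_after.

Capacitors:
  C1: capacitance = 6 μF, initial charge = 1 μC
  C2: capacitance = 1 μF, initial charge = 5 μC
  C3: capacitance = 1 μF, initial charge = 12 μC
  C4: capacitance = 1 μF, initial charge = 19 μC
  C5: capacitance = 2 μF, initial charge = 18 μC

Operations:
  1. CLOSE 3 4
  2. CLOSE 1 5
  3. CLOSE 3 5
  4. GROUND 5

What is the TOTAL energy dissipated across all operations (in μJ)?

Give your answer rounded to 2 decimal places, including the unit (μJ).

Answer: 173.76 μJ

Derivation:
Initial: C1(6μF, Q=1μC, V=0.17V), C2(1μF, Q=5μC, V=5.00V), C3(1μF, Q=12μC, V=12.00V), C4(1μF, Q=19μC, V=19.00V), C5(2μF, Q=18μC, V=9.00V)
Op 1: CLOSE 3-4: Q_total=31.00, C_total=2.00, V=15.50; Q3=15.50, Q4=15.50; dissipated=12.250
Op 2: CLOSE 1-5: Q_total=19.00, C_total=8.00, V=2.38; Q1=14.25, Q5=4.75; dissipated=58.521
Op 3: CLOSE 3-5: Q_total=20.25, C_total=3.00, V=6.75; Q3=6.75, Q5=13.50; dissipated=57.422
Op 4: GROUND 5: Q5=0; energy lost=45.562
Total dissipated: 173.755 μJ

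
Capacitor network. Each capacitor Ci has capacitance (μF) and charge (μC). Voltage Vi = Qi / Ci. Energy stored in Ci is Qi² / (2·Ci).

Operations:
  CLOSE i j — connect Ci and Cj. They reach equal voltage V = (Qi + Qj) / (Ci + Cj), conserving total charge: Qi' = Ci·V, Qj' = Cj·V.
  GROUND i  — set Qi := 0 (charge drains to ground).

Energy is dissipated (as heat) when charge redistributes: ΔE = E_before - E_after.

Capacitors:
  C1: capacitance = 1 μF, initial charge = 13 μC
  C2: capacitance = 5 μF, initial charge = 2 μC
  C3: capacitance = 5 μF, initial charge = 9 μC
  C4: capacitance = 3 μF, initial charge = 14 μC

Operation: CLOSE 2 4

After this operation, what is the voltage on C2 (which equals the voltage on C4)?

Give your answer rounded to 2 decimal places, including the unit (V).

Answer: 2.00 V

Derivation:
Initial: C1(1μF, Q=13μC, V=13.00V), C2(5μF, Q=2μC, V=0.40V), C3(5μF, Q=9μC, V=1.80V), C4(3μF, Q=14μC, V=4.67V)
Op 1: CLOSE 2-4: Q_total=16.00, C_total=8.00, V=2.00; Q2=10.00, Q4=6.00; dissipated=17.067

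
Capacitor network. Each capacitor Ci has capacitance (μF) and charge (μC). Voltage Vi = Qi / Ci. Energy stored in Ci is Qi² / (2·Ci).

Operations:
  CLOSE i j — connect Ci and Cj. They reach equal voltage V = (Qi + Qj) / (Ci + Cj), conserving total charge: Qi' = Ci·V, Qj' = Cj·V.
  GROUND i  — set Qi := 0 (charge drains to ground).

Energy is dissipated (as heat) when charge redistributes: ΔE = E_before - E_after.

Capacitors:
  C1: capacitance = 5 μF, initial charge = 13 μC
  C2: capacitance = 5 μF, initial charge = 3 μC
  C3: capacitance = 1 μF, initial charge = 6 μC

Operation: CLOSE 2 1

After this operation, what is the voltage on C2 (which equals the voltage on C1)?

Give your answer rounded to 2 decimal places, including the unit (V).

Initial: C1(5μF, Q=13μC, V=2.60V), C2(5μF, Q=3μC, V=0.60V), C3(1μF, Q=6μC, V=6.00V)
Op 1: CLOSE 2-1: Q_total=16.00, C_total=10.00, V=1.60; Q2=8.00, Q1=8.00; dissipated=5.000

Answer: 1.60 V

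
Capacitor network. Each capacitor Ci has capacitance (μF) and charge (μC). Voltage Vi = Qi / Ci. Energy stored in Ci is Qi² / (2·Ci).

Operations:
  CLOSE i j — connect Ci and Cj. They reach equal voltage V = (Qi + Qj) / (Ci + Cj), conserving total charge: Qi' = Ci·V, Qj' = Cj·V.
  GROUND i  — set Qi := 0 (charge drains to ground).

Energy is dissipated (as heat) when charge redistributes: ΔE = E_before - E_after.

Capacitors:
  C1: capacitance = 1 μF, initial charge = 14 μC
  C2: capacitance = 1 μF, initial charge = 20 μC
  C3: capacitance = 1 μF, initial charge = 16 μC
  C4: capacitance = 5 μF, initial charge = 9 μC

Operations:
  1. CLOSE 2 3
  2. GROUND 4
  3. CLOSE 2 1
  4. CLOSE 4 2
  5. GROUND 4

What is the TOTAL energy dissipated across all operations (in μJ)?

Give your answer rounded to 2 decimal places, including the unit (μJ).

Answer: 140.54 μJ

Derivation:
Initial: C1(1μF, Q=14μC, V=14.00V), C2(1μF, Q=20μC, V=20.00V), C3(1μF, Q=16μC, V=16.00V), C4(5μF, Q=9μC, V=1.80V)
Op 1: CLOSE 2-3: Q_total=36.00, C_total=2.00, V=18.00; Q2=18.00, Q3=18.00; dissipated=4.000
Op 2: GROUND 4: Q4=0; energy lost=8.100
Op 3: CLOSE 2-1: Q_total=32.00, C_total=2.00, V=16.00; Q2=16.00, Q1=16.00; dissipated=4.000
Op 4: CLOSE 4-2: Q_total=16.00, C_total=6.00, V=2.67; Q4=13.33, Q2=2.67; dissipated=106.667
Op 5: GROUND 4: Q4=0; energy lost=17.778
Total dissipated: 140.544 μJ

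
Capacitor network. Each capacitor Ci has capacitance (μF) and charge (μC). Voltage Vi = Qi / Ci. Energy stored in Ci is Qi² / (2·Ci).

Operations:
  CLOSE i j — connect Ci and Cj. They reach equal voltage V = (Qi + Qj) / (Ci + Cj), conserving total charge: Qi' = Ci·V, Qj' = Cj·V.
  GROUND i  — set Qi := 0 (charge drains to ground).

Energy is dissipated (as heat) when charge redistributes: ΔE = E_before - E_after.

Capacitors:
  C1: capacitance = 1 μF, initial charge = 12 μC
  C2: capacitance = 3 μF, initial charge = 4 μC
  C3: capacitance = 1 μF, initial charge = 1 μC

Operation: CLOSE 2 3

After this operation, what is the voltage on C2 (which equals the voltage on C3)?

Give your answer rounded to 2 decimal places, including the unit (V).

Initial: C1(1μF, Q=12μC, V=12.00V), C2(3μF, Q=4μC, V=1.33V), C3(1μF, Q=1μC, V=1.00V)
Op 1: CLOSE 2-3: Q_total=5.00, C_total=4.00, V=1.25; Q2=3.75, Q3=1.25; dissipated=0.042

Answer: 1.25 V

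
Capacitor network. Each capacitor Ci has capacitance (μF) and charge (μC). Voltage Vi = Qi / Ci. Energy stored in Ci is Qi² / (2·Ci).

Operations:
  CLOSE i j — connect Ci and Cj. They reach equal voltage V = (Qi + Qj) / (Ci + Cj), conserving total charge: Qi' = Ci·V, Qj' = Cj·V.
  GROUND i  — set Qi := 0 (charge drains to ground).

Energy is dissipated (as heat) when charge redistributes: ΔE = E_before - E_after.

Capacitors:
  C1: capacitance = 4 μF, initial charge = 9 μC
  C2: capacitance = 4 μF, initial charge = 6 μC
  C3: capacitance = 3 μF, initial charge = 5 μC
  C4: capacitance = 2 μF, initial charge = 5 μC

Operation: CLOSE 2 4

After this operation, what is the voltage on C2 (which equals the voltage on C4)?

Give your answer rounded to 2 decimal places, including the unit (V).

Answer: 1.83 V

Derivation:
Initial: C1(4μF, Q=9μC, V=2.25V), C2(4μF, Q=6μC, V=1.50V), C3(3μF, Q=5μC, V=1.67V), C4(2μF, Q=5μC, V=2.50V)
Op 1: CLOSE 2-4: Q_total=11.00, C_total=6.00, V=1.83; Q2=7.33, Q4=3.67; dissipated=0.667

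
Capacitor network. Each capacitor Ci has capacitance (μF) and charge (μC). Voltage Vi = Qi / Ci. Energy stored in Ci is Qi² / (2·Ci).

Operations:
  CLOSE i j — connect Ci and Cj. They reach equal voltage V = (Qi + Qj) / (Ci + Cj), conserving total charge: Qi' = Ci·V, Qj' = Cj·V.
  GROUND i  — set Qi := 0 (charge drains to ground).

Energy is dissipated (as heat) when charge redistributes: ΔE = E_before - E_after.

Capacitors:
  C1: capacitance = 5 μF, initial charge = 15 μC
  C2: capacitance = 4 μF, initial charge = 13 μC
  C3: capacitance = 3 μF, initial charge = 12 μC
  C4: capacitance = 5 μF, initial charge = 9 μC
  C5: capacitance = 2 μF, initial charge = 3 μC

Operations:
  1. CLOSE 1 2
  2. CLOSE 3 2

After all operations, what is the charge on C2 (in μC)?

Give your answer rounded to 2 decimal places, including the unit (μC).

Answer: 13.97 μC

Derivation:
Initial: C1(5μF, Q=15μC, V=3.00V), C2(4μF, Q=13μC, V=3.25V), C3(3μF, Q=12μC, V=4.00V), C4(5μF, Q=9μC, V=1.80V), C5(2μF, Q=3μC, V=1.50V)
Op 1: CLOSE 1-2: Q_total=28.00, C_total=9.00, V=3.11; Q1=15.56, Q2=12.44; dissipated=0.069
Op 2: CLOSE 3-2: Q_total=24.44, C_total=7.00, V=3.49; Q3=10.48, Q2=13.97; dissipated=0.677
Final charges: Q1=15.56, Q2=13.97, Q3=10.48, Q4=9.00, Q5=3.00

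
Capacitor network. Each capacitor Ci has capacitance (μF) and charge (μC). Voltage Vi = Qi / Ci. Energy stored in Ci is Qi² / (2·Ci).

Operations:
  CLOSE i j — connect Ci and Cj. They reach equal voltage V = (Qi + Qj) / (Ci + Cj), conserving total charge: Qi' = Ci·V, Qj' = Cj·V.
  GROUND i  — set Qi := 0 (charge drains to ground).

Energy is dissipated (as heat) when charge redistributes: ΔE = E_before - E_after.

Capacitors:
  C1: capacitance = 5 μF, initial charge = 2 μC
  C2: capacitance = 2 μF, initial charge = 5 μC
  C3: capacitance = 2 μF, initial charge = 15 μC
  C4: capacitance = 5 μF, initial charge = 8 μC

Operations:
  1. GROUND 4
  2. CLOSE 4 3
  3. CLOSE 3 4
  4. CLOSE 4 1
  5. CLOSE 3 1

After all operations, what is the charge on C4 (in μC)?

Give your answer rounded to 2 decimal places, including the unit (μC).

Answer: 6.36 μC

Derivation:
Initial: C1(5μF, Q=2μC, V=0.40V), C2(2μF, Q=5μC, V=2.50V), C3(2μF, Q=15μC, V=7.50V), C4(5μF, Q=8μC, V=1.60V)
Op 1: GROUND 4: Q4=0; energy lost=6.400
Op 2: CLOSE 4-3: Q_total=15.00, C_total=7.00, V=2.14; Q4=10.71, Q3=4.29; dissipated=40.179
Op 3: CLOSE 3-4: Q_total=15.00, C_total=7.00, V=2.14; Q3=4.29, Q4=10.71; dissipated=0.000
Op 4: CLOSE 4-1: Q_total=12.71, C_total=10.00, V=1.27; Q4=6.36, Q1=6.36; dissipated=3.797
Op 5: CLOSE 3-1: Q_total=10.64, C_total=7.00, V=1.52; Q3=3.04, Q1=7.60; dissipated=0.542
Final charges: Q1=7.60, Q2=5.00, Q3=3.04, Q4=6.36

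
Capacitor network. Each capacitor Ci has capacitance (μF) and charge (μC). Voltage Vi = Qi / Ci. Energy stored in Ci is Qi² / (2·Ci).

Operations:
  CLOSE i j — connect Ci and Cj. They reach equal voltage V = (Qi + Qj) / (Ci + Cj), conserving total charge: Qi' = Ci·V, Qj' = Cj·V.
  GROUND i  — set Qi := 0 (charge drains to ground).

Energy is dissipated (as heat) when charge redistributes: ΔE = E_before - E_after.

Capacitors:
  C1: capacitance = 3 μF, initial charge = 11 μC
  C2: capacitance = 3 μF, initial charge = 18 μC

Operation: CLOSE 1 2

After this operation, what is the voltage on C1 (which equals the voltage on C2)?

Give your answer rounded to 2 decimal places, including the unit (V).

Initial: C1(3μF, Q=11μC, V=3.67V), C2(3μF, Q=18μC, V=6.00V)
Op 1: CLOSE 1-2: Q_total=29.00, C_total=6.00, V=4.83; Q1=14.50, Q2=14.50; dissipated=4.083

Answer: 4.83 V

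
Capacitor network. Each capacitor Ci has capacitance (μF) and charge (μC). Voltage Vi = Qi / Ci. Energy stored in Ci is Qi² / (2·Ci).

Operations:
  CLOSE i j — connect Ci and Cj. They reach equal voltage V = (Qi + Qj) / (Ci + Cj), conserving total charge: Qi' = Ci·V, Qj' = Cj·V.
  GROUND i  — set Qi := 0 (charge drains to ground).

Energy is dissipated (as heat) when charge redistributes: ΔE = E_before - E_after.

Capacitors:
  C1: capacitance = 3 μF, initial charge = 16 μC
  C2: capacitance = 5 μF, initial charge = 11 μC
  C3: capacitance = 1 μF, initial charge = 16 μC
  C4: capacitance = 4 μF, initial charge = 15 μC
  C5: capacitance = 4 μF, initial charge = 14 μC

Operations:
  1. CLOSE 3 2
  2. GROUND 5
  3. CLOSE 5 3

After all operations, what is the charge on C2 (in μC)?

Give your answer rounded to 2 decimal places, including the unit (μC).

Initial: C1(3μF, Q=16μC, V=5.33V), C2(5μF, Q=11μC, V=2.20V), C3(1μF, Q=16μC, V=16.00V), C4(4μF, Q=15μC, V=3.75V), C5(4μF, Q=14μC, V=3.50V)
Op 1: CLOSE 3-2: Q_total=27.00, C_total=6.00, V=4.50; Q3=4.50, Q2=22.50; dissipated=79.350
Op 2: GROUND 5: Q5=0; energy lost=24.500
Op 3: CLOSE 5-3: Q_total=4.50, C_total=5.00, V=0.90; Q5=3.60, Q3=0.90; dissipated=8.100
Final charges: Q1=16.00, Q2=22.50, Q3=0.90, Q4=15.00, Q5=3.60

Answer: 22.50 μC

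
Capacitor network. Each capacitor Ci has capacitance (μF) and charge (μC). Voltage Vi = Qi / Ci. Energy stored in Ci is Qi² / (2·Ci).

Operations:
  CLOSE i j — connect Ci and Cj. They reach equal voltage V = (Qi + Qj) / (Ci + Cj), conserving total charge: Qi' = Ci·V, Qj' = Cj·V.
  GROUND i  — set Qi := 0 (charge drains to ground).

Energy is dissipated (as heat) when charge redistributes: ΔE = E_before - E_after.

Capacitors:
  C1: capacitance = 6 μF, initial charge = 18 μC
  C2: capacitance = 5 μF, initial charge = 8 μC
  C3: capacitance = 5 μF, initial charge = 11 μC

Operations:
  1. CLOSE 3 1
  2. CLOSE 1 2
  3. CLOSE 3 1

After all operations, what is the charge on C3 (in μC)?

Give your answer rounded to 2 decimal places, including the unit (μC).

Answer: 11.90 μC

Derivation:
Initial: C1(6μF, Q=18μC, V=3.00V), C2(5μF, Q=8μC, V=1.60V), C3(5μF, Q=11μC, V=2.20V)
Op 1: CLOSE 3-1: Q_total=29.00, C_total=11.00, V=2.64; Q3=13.18, Q1=15.82; dissipated=0.873
Op 2: CLOSE 1-2: Q_total=23.82, C_total=11.00, V=2.17; Q1=12.99, Q2=10.83; dissipated=1.465
Op 3: CLOSE 3-1: Q_total=26.17, C_total=11.00, V=2.38; Q3=11.90, Q1=14.28; dissipated=0.303
Final charges: Q1=14.28, Q2=10.83, Q3=11.90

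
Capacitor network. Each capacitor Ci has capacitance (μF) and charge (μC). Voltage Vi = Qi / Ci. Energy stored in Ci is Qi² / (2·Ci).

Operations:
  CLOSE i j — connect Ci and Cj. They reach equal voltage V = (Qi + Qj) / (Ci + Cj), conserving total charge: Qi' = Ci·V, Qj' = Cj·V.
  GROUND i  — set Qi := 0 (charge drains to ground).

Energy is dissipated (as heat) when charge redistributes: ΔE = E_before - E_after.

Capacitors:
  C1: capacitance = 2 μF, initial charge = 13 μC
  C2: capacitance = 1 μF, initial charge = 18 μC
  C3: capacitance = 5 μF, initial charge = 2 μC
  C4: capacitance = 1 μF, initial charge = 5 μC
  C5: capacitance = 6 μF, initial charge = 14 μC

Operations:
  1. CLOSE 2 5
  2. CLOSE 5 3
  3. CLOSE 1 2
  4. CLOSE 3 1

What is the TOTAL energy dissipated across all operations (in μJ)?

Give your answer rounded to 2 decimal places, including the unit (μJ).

Answer: 137.39 μJ

Derivation:
Initial: C1(2μF, Q=13μC, V=6.50V), C2(1μF, Q=18μC, V=18.00V), C3(5μF, Q=2μC, V=0.40V), C4(1μF, Q=5μC, V=5.00V), C5(6μF, Q=14μC, V=2.33V)
Op 1: CLOSE 2-5: Q_total=32.00, C_total=7.00, V=4.57; Q2=4.57, Q5=27.43; dissipated=105.190
Op 2: CLOSE 5-3: Q_total=29.43, C_total=11.00, V=2.68; Q5=16.05, Q3=13.38; dissipated=23.728
Op 3: CLOSE 1-2: Q_total=17.57, C_total=3.00, V=5.86; Q1=11.71, Q2=5.86; dissipated=1.240
Op 4: CLOSE 3-1: Q_total=25.09, C_total=7.00, V=3.58; Q3=17.92, Q1=7.17; dissipated=7.231
Total dissipated: 137.390 μJ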